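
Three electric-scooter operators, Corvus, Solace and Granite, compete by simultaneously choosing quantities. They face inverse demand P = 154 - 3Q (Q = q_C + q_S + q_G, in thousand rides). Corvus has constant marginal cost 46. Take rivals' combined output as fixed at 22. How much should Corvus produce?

7

With rivals' combined output fixed at 22, Corvus's profit is π_C = (154 - 3·22 - 3q_C)q_C - (46q_C) = (88 - 3q_C)q_C - (46q_C).
∂π_C/∂q_C = 42 - 6q_C = 0, so q_C = 7.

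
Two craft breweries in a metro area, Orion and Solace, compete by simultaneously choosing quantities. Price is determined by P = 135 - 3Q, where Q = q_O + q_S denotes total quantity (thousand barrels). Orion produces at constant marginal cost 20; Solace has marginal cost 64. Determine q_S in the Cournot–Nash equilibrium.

3

Orion's profit: π_O = (135 - 3Q)q_O - (20q_O). Setting ∂π_O/∂q_O = 0: 115 - 6q_O - 3(q_S) = 0.
Solace's profit: π_S = (135 - 3Q)q_S - (64q_S). Setting ∂π_S/∂q_S = 0: 71 - 6q_S - 3(q_O) = 0.
Rearranging gives the reaction functions q_O = (115 - 3q_S)/6 and q_S = (71 - 3q_O)/6.
Substituting one into the other gives q_O = 53/3 and q_S = 3.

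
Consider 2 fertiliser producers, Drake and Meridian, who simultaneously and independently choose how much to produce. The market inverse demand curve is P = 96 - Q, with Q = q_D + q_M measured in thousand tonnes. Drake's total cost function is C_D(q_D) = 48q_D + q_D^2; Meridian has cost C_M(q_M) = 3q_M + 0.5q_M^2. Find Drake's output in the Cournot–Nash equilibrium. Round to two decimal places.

Drake's profit: π_D = (96 - Q)q_D - (48q_D + q_D²). Setting ∂π_D/∂q_D = 0: 48 - 4q_D - (q_M) = 0.
Meridian's first-order condition: 93 - 3q_M - (q_D) = 0.
Rearranging gives the reaction functions q_D = (48 - q_M)/4 and q_M = (93 - q_D)/3.
Substituting one into the other gives q_D = 51/11 and q_M = 324/11.

4.64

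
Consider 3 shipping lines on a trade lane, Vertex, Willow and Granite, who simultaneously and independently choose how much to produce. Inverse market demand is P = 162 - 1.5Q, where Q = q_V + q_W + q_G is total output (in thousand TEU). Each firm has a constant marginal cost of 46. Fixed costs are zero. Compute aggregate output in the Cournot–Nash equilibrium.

58

A representative firm's profit is π_i = q_i(162 - 1.5Q) - 46q_i.
First-order condition (treating rivals' output as given): 116 - 3q_i - (3/2)·Σ_{j≠i} q_j = 0.
With identical firms every q_j equals q_i, so Σ_{j≠i} q_j = 2q_i and 116 = 6q_i, giving q_i = 58/3.
Total output Q = 58/3 + 58/3 + 58/3 = 58.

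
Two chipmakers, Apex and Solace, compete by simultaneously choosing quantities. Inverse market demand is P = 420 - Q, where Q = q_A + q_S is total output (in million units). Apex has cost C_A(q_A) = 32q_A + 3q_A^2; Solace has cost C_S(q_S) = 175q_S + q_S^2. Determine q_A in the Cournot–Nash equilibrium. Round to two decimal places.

Apex's profit: π_A = (420 - Q)q_A - (32q_A + 3q_A²). Setting ∂π_A/∂q_A = 0: 388 - 8q_A - (q_S) = 0.
Solace's profit: π_S = (420 - Q)q_S - (175q_S + q_S²). Setting ∂π_S/∂q_S = 0: 245 - 4q_S - (q_A) = 0.
So q_A = (388 - q_S)/8 and q_S = (245 - q_A)/4.
Solving the pair: q_A = 1307/31, q_S = 1572/31.

42.16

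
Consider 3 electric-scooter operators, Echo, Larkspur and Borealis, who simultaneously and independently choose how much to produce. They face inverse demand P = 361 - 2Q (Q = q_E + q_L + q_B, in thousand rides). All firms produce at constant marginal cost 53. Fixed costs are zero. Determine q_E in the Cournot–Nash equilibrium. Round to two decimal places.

38.50

Each firm earns π_i = (361 - 2Q)q_i - 53q_i.
First-order condition (treating rivals' output as given): 308 - 4q_i - 2·Σ_{j≠i} q_j = 0.
With identical firms every q_j equals q_i, so Σ_{j≠i} q_j = 2q_i and 308 = 8q_i, giving q_i = 77/2.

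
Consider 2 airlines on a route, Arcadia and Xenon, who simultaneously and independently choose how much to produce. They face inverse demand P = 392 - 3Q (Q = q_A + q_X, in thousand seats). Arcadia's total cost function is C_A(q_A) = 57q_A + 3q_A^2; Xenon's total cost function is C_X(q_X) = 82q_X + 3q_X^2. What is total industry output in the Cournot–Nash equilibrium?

43

Arcadia's profit: π_A = (392 - 3Q)q_A - (57q_A + 3q_A²). Setting ∂π_A/∂q_A = 0: 335 - 12q_A - 3(q_X) = 0.
Xenon's profit: π_X = (392 - 3Q)q_X - (82q_X + 3q_X²). Setting ∂π_X/∂q_X = 0: 310 - 12q_X - 3(q_A) = 0.
Rearranging gives the reaction functions q_A = (335 - 3q_X)/12 and q_X = (310 - 3q_A)/12.
Solving the pair: q_A = 206/9, q_X = 181/9.
Total output Q = 206/9 + 181/9 = 43.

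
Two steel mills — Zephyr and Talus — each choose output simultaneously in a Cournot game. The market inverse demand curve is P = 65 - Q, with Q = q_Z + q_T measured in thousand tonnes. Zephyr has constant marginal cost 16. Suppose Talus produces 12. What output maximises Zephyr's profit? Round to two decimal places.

With the rival's output fixed at 12, Zephyr's profit is π_Z = (65 - 12 - q_Z)q_Z - (16q_Z) = (53 - q_Z)q_Z - (16q_Z).
∂π_Z/∂q_Z = 37 - 2q_Z = 0, so q_Z = 37/2.

18.50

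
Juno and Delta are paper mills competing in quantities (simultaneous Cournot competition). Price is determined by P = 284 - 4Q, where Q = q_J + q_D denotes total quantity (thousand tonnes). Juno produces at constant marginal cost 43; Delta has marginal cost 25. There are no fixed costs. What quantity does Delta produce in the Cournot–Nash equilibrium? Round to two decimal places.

Juno's profit: π_J = (284 - 4Q)q_J - (43q_J). Setting ∂π_J/∂q_J = 0: 241 - 8q_J - 4(q_D) = 0.
Delta's profit: π_D = (284 - 4Q)q_D - (25q_D). Setting ∂π_D/∂q_D = 0: 259 - 8q_D - 4(q_J) = 0.
Rearranging gives the reaction functions q_J = (241 - 4q_D)/8 and q_D = (259 - 4q_J)/8.
Solving the pair: q_J = 223/12, q_D = 277/12.

23.08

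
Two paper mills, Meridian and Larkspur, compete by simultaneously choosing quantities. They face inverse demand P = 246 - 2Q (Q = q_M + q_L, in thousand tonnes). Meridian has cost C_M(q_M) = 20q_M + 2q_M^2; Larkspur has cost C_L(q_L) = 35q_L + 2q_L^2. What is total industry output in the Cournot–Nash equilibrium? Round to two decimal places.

Meridian's profit: π_M = (246 - 2Q)q_M - (20q_M + 2q_M²). Setting ∂π_M/∂q_M = 0: 226 - 8q_M - 2(q_L) = 0.
Larkspur's first-order condition: 211 - 8q_L - 2(q_M) = 0.
Rearranging gives the reaction functions q_M = (226 - 2q_L)/8 and q_L = (211 - 2q_M)/8.
Solving the pair: q_M = 231/10, q_L = 103/5.
Total output Q = 231/10 + 103/5 = 437/10.

43.70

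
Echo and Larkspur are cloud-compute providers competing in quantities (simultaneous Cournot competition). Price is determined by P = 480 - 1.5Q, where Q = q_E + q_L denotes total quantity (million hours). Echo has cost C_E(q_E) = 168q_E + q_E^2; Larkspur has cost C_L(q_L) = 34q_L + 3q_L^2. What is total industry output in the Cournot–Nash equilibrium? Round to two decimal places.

91.25

Echo's profit: π_E = (480 - 1.5Q)q_E - (168q_E + q_E²). Setting ∂π_E/∂q_E = 0: 312 - 5q_E - (3/2)(q_L) = 0.
Larkspur's profit: π_L = (480 - 1.5Q)q_L - (34q_L + 3q_L²). Setting ∂π_L/∂q_L = 0: 446 - 9q_L - (3/2)(q_E) = 0.
Best responses: q_E = (312 - (3/2)q_L)/5, q_L = (446 - (3/2)q_E)/9.
Solving the pair: q_E = 50.0351, q_L = 41.2164.
Total output Q = 50.0351 + 41.2164 = 91.2515.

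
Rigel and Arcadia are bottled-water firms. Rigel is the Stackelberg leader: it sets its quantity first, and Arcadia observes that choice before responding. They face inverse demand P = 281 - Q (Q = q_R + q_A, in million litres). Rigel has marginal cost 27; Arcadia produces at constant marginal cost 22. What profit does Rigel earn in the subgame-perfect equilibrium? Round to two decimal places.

The follower Arcadia best-responds to any q_R: π_A = (281 - Q)q_A - 22q_A.
Setting the follower's marginal profit to zero, 259 - q_R - 2q_A = 0, i.e. q_A = (259 - q_R)/2.
Rigel substitutes q_A(q_R) into its own profit: π_R = q_R(281 - q_R - (259 - q_R)/2) - 27q_R = (303/2 - (1/2)q_R)q_R - 27q_R.
Maximising: ∂π_R/∂q_R = 249/2 - q_R = 0, giving q_R = 249/2.
Then q_A = (259 - 249/2)/2 = 269/4.
Price P = 281 - 767/4 = 357/4.
Rigel's profit: (357/4 - 27)·(249/2) = 7750.1250.

7750.13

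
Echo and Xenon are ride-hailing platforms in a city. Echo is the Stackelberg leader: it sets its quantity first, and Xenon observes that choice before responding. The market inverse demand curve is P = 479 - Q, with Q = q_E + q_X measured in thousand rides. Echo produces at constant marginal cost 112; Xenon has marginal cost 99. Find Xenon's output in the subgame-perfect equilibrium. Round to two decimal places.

101.50

Solve by backward induction. Given q_E, the follower Xenon maximises π_X = (479 - q_E - q_X)q_X - 99q_X.
Setting the follower's marginal profit to zero, 380 - q_E - 2q_X = 0, i.e. q_X = (380 - q_E)/2.
The leader anticipates this reaction. Substituting into P = 479 - Q gives P = 289 - (1/2)q_E, so π_E = (289 - (1/2)q_E)q_E - 112q_E.
Maximising: ∂π_E/∂q_E = 177 - q_E = 0, giving q_E = 177.
Then q_X = (380 - 177)/2 = 203/2.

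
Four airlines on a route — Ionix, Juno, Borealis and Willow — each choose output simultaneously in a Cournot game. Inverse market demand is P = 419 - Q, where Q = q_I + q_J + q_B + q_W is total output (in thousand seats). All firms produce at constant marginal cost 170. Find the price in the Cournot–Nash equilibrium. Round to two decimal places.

219.80

A representative firm's profit is π_i = q_i(419 - Q) - 170q_i.
Setting ∂π_i/∂q_i = 0 with rivals' quantities fixed: 249 - 2q_i - Σ_{j≠i} q_j = 0.
With identical firms every q_j equals q_i, so Σ_{j≠i} q_j = 3q_i and 249 = 5q_i, giving q_i = 249/5.
Total output Q = 996/5, so price P = 419 - 996/5 = 1099/5.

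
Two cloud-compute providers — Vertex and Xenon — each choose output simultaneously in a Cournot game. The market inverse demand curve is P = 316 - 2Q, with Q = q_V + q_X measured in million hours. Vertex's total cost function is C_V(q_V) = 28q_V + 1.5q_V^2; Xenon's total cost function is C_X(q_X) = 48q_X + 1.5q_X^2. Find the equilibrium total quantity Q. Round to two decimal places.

61.78

Vertex's profit: π_V = (316 - 2Q)q_V - (28q_V + (3/2)q_V²). Setting ∂π_V/∂q_V = 0: 288 - 7q_V - 2(q_X) = 0.
Xenon's first-order condition: 268 - 7q_X - 2(q_V) = 0.
Rearranging gives the reaction functions q_V = (288 - 2q_X)/7 and q_X = (268 - 2q_V)/7.
Substituting one into the other gives q_V = 296/9 and q_X = 260/9.
Total output Q = 296/9 + 260/9 = 556/9.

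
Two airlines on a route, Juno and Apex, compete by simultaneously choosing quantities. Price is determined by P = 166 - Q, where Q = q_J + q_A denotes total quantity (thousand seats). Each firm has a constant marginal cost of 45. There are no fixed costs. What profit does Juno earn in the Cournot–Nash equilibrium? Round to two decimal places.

A representative firm's profit is π_i = q_i(166 - Q) - 45q_i.
First-order condition (treating rivals' output as given): 121 - 2q_i - q_j = 0.
By symmetry each firm produces the same amount; substituting q_j = q_i yields q_i = 121/3.
Price P = 166 - 242/3 = 256/3.
Juno's profit: (256/3 - 45)·(121/3) = 1626.7778.

1626.78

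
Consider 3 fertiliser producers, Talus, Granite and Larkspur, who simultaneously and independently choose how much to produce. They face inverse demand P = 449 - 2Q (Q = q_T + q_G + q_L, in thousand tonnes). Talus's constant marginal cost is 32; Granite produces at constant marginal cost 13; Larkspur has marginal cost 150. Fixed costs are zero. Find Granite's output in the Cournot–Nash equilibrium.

Talus's profit: π_T = (449 - 2Q)q_T - (32q_T). Setting ∂π_T/∂q_T = 0: 417 - 4q_T - 2(q_G + q_L) = 0.
Granite's first-order condition: 436 - 4q_G - 2(q_T + q_L) = 0.
Larkspur's profit: π_L = (449 - 2Q)q_L - (150q_L). Setting ∂π_L/∂q_L = 0: 299 - 4q_L - 2(q_T + q_G) = 0.
Adding the 3 conditions: 1152 − 4Q − 4Q = 0, i.e. Q = 144.
Back-substituting: q_T = (417 − 288)/2 = 129/2, q_G = (436 − 288)/2 = 74, q_L = (299 − 288)/2 = 11/2.

74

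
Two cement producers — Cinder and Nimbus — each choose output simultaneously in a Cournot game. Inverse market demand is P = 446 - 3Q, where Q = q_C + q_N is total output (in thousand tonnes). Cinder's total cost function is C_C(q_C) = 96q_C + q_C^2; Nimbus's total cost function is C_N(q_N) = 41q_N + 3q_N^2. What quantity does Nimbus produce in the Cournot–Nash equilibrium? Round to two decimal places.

25.17

Cinder's profit: π_C = (446 - 3Q)q_C - (96q_C + q_C²). Setting ∂π_C/∂q_C = 0: 350 - 8q_C - 3(q_N) = 0.
Nimbus's first-order condition: 405 - 12q_N - 3(q_C) = 0.
So q_C = (350 - 3q_N)/8 and q_N = (405 - 3q_C)/12.
Substituting one into the other gives q_C = 995/29 and q_N = 730/29.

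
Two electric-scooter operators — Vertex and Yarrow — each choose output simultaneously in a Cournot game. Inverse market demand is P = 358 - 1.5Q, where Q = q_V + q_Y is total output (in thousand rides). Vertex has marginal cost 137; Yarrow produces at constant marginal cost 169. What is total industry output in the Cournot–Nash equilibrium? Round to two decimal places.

91.11

Vertex's profit: π_V = (358 - 1.5Q)q_V - (137q_V). Setting ∂π_V/∂q_V = 0: 221 - 3q_V - (3/2)(q_Y) = 0.
Yarrow's profit: π_Y = (358 - 1.5Q)q_Y - (169q_Y). Setting ∂π_Y/∂q_Y = 0: 189 - 3q_Y - (3/2)(q_V) = 0.
Best responses: q_V = (221 - (3/2)q_Y)/3, q_Y = (189 - (3/2)q_V)/3.
Solving the pair: q_V = 506/9, q_Y = 314/9.
Total output Q = 506/9 + 314/9 = 820/9.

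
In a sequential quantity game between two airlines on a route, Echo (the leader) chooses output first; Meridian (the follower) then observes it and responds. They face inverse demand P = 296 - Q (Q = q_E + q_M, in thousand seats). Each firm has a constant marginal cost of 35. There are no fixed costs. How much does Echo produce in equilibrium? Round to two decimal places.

130.50

The follower Meridian best-responds to any q_E: π_M = (296 - Q)q_M - 35q_M.
∂π_M/∂q_M = 261 - q_E - 2q_M = 0 gives the reaction function q_M = (261 - q_E)/2.
The leader anticipates this reaction. Substituting into P = 296 - Q gives P = 331/2 - (1/2)q_E, so π_E = (331/2 - (1/2)q_E)q_E - 35q_E.
The leader's first-order condition 261/2 - q_E = 0 yields q_E = 261/2.
Then q_M = (261 - 261/2)/2 = 261/4.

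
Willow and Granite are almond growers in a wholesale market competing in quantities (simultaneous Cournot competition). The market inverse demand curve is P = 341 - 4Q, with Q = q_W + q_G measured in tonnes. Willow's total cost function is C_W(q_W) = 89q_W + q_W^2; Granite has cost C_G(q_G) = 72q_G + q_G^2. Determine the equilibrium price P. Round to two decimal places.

Willow's profit: π_W = (341 - 4Q)q_W - (89q_W + q_W²). Setting ∂π_W/∂q_W = 0: 252 - 10q_W - 4(q_G) = 0.
Granite's profit: π_G = (341 - 4Q)q_G - (72q_G + q_G²). Setting ∂π_G/∂q_G = 0: 269 - 10q_G - 4(q_W) = 0.
Rearranging gives the reaction functions q_W = (252 - 4q_G)/10 and q_G = (269 - 4q_W)/10.
Solving the pair: q_W = 361/21, q_G = 841/42.
Total output Q = 521/14, so price P = 341 - 4·(521/14) = 1345/7.

192.14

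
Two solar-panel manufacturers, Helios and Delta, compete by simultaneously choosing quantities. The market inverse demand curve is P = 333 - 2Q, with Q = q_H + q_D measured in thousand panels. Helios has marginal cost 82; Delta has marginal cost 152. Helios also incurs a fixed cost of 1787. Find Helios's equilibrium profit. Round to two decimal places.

Helios's profit: π_H = (333 - 2Q)q_H - (82q_H). Setting ∂π_H/∂q_H = 0: 251 - 4q_H - 2(q_D) = 0.
Delta's profit: π_D = (333 - 2Q)q_D - (152q_D). Setting ∂π_D/∂q_D = 0: 181 - 4q_D - 2(q_H) = 0.
Best responses: q_H = (251 - 2q_D)/4, q_D = (181 - 2q_H)/4.
Solving the pair: q_H = 107/2, q_D = 37/2.
Price P = 333 - 2·72 = 189.
Helios's profit: (189 - 82)·(107/2) - 1787 = 3937.5000.

3937.50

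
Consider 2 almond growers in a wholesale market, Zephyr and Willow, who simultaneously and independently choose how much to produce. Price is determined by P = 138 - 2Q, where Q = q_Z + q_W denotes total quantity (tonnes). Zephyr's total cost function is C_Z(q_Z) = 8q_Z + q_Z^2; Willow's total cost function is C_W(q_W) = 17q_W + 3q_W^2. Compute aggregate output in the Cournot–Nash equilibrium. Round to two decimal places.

Zephyr's profit: π_Z = (138 - 2Q)q_Z - (8q_Z + q_Z²). Setting ∂π_Z/∂q_Z = 0: 130 - 6q_Z - 2(q_W) = 0.
Willow's profit: π_W = (138 - 2Q)q_W - (17q_W + 3q_W²). Setting ∂π_W/∂q_W = 0: 121 - 10q_W - 2(q_Z) = 0.
Rearranging gives the reaction functions q_Z = (130 - 2q_W)/6 and q_W = (121 - 2q_Z)/10.
Substituting one into the other gives q_Z = 529/28 and q_W = 233/28.
Total output Q = 529/28 + 233/28 = 381/14.

27.21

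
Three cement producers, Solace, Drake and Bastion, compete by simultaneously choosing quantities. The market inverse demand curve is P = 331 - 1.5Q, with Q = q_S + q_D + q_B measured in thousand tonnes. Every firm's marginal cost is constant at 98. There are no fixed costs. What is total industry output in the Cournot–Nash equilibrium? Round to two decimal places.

116.50

Each firm earns π_i = (331 - 1.5Q)q_i - 98q_i.
Setting ∂π_i/∂q_i = 0 with rivals' quantities fixed: 233 - 3q_i - (3/2)·Σ_{j≠i} q_j = 0.
With identical firms every q_j equals q_i, so Σ_{j≠i} q_j = 2q_i and 233 = 6q_i, giving q_i = 233/6.
Total output Q = 233/6 + 233/6 + 233/6 = 233/2.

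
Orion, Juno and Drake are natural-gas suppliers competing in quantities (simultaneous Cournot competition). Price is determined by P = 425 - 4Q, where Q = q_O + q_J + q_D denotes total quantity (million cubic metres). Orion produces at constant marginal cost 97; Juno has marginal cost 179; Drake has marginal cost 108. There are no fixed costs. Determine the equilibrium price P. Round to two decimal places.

202.25

Orion's profit: π_O = (425 - 4Q)q_O - (97q_O). Setting ∂π_O/∂q_O = 0: 328 - 8q_O - 4(q_J + q_D) = 0.
Juno's first-order condition: 246 - 8q_J - 4(q_O + q_D) = 0.
Drake's profit: π_D = (425 - 4Q)q_D - (108q_D). Setting ∂π_D/∂q_D = 0: 317 - 8q_D - 4(q_O + q_J) = 0.
Adding the 3 conditions: 891 − 8Q − 8Q = 0, i.e. Q = 891/16.
Back-substituting: q_O = (328 − 891/4)/4 = 421/16, q_J = (246 − 891/4)/4 = 93/16, q_D = (317 − 891/4)/4 = 377/16.
Total output Q = 891/16, so price P = 425 - 4·(891/16) = 809/4.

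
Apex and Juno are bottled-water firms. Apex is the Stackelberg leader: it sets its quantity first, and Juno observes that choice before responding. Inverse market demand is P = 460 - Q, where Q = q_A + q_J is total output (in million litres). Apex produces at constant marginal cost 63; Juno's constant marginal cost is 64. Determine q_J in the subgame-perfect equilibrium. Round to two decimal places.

The follower Juno best-responds to any q_A: π_J = (460 - Q)q_J - 64q_J.
Follower FOC: 396 - q_A - 2q_J = 0, so q_J(q_A) = (396 - q_A)/2.
Apex substitutes q_J(q_A) into its own profit: π_A = q_A(460 - q_A - (396 - q_A)/2) - 63q_A = (262 - (1/2)q_A)q_A - 63q_A.
The leader's first-order condition 199 - q_A = 0 yields q_A = 199.
Then q_J = (396 - 199)/2 = 197/2.

98.50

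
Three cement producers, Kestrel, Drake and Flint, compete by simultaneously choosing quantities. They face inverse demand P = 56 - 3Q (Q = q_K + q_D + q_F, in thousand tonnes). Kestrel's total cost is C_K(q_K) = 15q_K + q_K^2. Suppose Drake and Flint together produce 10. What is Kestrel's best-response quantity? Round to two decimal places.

1.38

With rivals' combined output fixed at 10, Kestrel's profit is π_K = (56 - 3·10 - 3q_K)q_K - (15q_K + q_K²) = (26 - 3q_K)q_K - (15q_K + q_K²).
∂π_K/∂q_K = 11 - 8q_K = 0, so q_K = 11/8.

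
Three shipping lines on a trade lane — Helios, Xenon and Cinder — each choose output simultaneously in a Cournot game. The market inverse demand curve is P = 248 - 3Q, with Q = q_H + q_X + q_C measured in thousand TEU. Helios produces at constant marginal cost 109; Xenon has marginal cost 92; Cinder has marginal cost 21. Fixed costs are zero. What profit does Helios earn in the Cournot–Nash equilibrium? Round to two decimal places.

24.08

Helios's profit: π_H = (248 - 3Q)q_H - (109q_H). Setting ∂π_H/∂q_H = 0: 139 - 6q_H - 3(q_X + q_C) = 0.
Xenon's first-order condition: 156 - 6q_X - 3(q_H + q_C) = 0.
Cinder's profit: π_C = (248 - 3Q)q_C - (21q_C). Setting ∂π_C/∂q_C = 0: 227 - 6q_C - 3(q_H + q_X) = 0.
Adding the 3 first-order conditions: 522 − 12Q = 0, so Q = 87/2.
Back-substituting: q_H = (139 − 261/2)/3 = 17/6, q_X = (156 − 261/2)/3 = 17/2, q_C = (227 − 261/2)/3 = 193/6.
Price P = 248 - 3·(87/2) = 235/2.
Helios's profit: (235/2 - 109)·(17/6) = 289/12.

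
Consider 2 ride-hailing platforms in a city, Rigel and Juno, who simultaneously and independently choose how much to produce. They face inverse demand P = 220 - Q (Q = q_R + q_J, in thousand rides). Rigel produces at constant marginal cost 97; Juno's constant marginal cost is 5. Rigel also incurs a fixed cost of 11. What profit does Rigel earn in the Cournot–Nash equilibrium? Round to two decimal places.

95.78

Rigel's profit: π_R = (220 - Q)q_R - (97q_R). Setting ∂π_R/∂q_R = 0: 123 - 2q_R - (q_J) = 0.
Juno's profit: π_J = (220 - Q)q_J - (5q_J). Setting ∂π_J/∂q_J = 0: 215 - 2q_J - (q_R) = 0.
Best responses: q_R = (123 - q_J)/2, q_J = (215 - q_R)/2.
Substituting one into the other gives q_R = 31/3 and q_J = 307/3.
Price P = 220 - 338/3 = 322/3.
Rigel's profit: (322/3 - 97)·(31/3) - 11 = 862/9.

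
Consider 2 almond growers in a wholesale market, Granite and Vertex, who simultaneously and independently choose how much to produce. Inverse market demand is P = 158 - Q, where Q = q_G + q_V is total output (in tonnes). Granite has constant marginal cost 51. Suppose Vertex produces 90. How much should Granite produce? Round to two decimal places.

8.50

With the rival's output fixed at 90, Granite's profit is π_G = (158 - 90 - q_G)q_G - (51q_G) = (68 - q_G)q_G - (51q_G).
∂π_G/∂q_G = 17 - 2q_G = 0, so q_G = 17/2.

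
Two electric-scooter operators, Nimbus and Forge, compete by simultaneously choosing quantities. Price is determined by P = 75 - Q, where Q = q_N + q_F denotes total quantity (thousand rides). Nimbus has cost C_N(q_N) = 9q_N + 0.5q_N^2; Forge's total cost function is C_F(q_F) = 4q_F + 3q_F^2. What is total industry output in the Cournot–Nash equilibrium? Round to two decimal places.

26.26

Nimbus's profit: π_N = (75 - Q)q_N - (9q_N + (1/2)q_N²). Setting ∂π_N/∂q_N = 0: 66 - 3q_N - (q_F) = 0.
Forge's first-order condition: 71 - 8q_F - (q_N) = 0.
Rearranging gives the reaction functions q_N = (66 - q_F)/3 and q_F = (71 - q_N)/8.
Substituting one into the other gives q_N = 457/23 and q_F = 147/23.
Total output Q = 457/23 + 147/23 = 604/23.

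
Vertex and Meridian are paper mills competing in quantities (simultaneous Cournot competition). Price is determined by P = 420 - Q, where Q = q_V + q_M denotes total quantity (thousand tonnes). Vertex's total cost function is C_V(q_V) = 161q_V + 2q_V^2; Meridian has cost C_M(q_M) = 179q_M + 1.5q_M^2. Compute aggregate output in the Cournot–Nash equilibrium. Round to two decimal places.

77.28

Vertex's profit: π_V = (420 - Q)q_V - (161q_V + 2q_V²). Setting ∂π_V/∂q_V = 0: 259 - 6q_V - (q_M) = 0.
Meridian's first-order condition: 241 - 5q_M - (q_V) = 0.
So q_V = (259 - q_M)/6 and q_M = (241 - q_V)/5.
Solving the pair: q_V = 1054/29, q_M = 1187/29.
Total output Q = 1054/29 + 1187/29 = 77.2759.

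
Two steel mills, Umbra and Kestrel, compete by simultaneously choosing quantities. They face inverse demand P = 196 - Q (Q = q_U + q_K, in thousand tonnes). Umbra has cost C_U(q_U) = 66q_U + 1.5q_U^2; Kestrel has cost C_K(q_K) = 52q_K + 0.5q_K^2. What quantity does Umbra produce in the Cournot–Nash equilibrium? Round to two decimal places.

Umbra's profit: π_U = (196 - Q)q_U - (66q_U + (3/2)q_U²). Setting ∂π_U/∂q_U = 0: 130 - 5q_U - (q_K) = 0.
Kestrel's profit: π_K = (196 - Q)q_K - (52q_K + (1/2)q_K²). Setting ∂π_K/∂q_K = 0: 144 - 3q_K - (q_U) = 0.
Rearranging gives the reaction functions q_U = (130 - q_K)/5 and q_K = (144 - q_U)/3.
Substituting one into the other gives q_U = 123/7 and q_K = 295/7.

17.57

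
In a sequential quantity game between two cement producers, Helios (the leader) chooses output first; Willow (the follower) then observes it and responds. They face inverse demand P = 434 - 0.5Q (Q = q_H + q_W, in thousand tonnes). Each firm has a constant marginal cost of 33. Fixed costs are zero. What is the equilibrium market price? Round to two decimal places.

133.25

Solve by backward induction. Given q_H, the follower Willow maximises π_W = (434 - (1/2)q_H - (1/2)q_W)q_W - 33q_W.
Follower FOC: 401 - (1/2)q_H - q_W = 0, so q_W(q_H) = (401 - (1/2)q_H).
The leader anticipates this reaction. Substituting into P = 434 - 0.5Q gives P = 467/2 - (1/4)q_H, so π_H = (467/2 - (1/4)q_H)q_H - 33q_H.
The leader's first-order condition 401/2 - (1/2)q_H = 0 yields q_H = 401.
Then q_W = (401 - (1/2)·401) = 401/2.
Total output Q = 1203/2, so price P = 434 - (1/2)·(1203/2) = 533/4.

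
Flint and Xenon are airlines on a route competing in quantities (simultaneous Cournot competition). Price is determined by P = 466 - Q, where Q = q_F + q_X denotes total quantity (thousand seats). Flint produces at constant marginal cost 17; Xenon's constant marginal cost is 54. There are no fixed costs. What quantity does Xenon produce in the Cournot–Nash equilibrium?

Flint's profit: π_F = (466 - Q)q_F - (17q_F). Setting ∂π_F/∂q_F = 0: 449 - 2q_F - (q_X) = 0.
Xenon's profit: π_X = (466 - Q)q_X - (54q_X). Setting ∂π_X/∂q_X = 0: 412 - 2q_X - (q_F) = 0.
So q_F = (449 - q_X)/2 and q_X = (412 - q_F)/2.
Solving the pair: q_F = 162, q_X = 125.

125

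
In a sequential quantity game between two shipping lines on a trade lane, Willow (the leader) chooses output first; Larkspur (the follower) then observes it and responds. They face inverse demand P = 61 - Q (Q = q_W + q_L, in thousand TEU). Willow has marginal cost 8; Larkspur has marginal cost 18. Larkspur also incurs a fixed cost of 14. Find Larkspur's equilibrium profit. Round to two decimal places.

The follower Larkspur best-responds to any q_W: π_L = (61 - Q)q_L - 18q_L.
Setting the follower's marginal profit to zero, 43 - q_W - 2q_L = 0, i.e. q_L = (43 - q_W)/2.
Willow substitutes q_L(q_W) into its own profit: π_W = q_W(61 - q_W - (43 - q_W)/2) - 8q_W = (79/2 - (1/2)q_W)q_W - 8q_W.
Maximising: ∂π_W/∂q_W = 63/2 - q_W = 0, giving q_W = 63/2.
Then q_L = (43 - 63/2)/2 = 23/4.
Price P = 61 - 149/4 = 95/4.
Larkspur's profit: (95/4 - 18)·(23/4) - 14 = 305/16.

19.06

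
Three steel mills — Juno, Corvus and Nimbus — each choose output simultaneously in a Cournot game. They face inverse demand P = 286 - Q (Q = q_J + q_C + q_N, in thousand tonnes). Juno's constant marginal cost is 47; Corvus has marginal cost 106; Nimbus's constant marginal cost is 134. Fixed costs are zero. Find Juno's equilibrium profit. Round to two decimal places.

Juno's profit: π_J = (286 - Q)q_J - (47q_J). Setting ∂π_J/∂q_J = 0: 239 - 2q_J - (q_C + q_N) = 0.
Corvus's profit: π_C = (286 - Q)q_C - (106q_C). Setting ∂π_C/∂q_C = 0: 180 - 2q_C - (q_J + q_N) = 0.
Nimbus's profit: π_N = (286 - Q)q_N - (134q_N). Setting ∂π_N/∂q_N = 0: 152 - 2q_N - (q_J + q_C) = 0.
Adding the 3 first-order conditions: 571 − 4Q = 0, so Q = 571/4.
Back-substituting: q_J = (239 − 571/4) = 385/4, q_C = (180 − 571/4) = 149/4, q_N = (152 − 571/4) = 37/4.
Price P = 286 - 571/4 = 573/4.
Juno's profit: (573/4 - 47)·(385/4) = 9264.0625.

9264.06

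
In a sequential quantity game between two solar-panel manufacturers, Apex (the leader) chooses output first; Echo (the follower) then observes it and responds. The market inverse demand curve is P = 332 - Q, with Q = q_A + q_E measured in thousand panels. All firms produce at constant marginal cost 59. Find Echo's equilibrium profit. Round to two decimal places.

Solve by backward induction. Given q_A, the follower Echo maximises π_E = (332 - q_A - q_E)q_E - 59q_E.
Setting the follower's marginal profit to zero, 273 - q_A - 2q_E = 0, i.e. q_E = (273 - q_A)/2.
The leader anticipates this reaction. Substituting into P = 332 - Q gives P = 391/2 - (1/2)q_A, so π_A = (391/2 - (1/2)q_A)q_A - 59q_A.
The leader's first-order condition 273/2 - q_A = 0 yields q_A = 273/2.
Then q_E = (273 - 273/2)/2 = 273/4.
Price P = 332 - 819/4 = 509/4.
Echo's profit: (509/4 - 59)·(273/4) = 4658.0625.

4658.06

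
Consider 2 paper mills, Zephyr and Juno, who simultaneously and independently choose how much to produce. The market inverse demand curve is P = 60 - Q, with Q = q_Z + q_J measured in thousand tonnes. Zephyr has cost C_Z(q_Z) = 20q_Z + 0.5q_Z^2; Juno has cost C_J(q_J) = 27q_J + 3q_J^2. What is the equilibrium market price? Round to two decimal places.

Zephyr's profit: π_Z = (60 - Q)q_Z - (20q_Z + (1/2)q_Z²). Setting ∂π_Z/∂q_Z = 0: 40 - 3q_Z - (q_J) = 0.
Juno's profit: π_J = (60 - Q)q_J - (27q_J + 3q_J²). Setting ∂π_J/∂q_J = 0: 33 - 8q_J - (q_Z) = 0.
So q_Z = (40 - q_J)/3 and q_J = (33 - q_Z)/8.
Substituting one into the other gives q_Z = 287/23 and q_J = 59/23.
Total output Q = 346/23, so price P = 60 - 346/23 = 1034/23.

44.96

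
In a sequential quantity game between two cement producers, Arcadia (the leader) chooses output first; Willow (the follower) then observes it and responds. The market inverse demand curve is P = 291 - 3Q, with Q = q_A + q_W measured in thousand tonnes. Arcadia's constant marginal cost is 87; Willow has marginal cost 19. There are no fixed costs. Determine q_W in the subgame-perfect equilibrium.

34

The follower Willow best-responds to any q_A: π_W = (291 - 3Q)q_W - 19q_W.
Follower FOC: 272 - 3q_A - 6q_W = 0, so q_W(q_A) = (272 - 3q_A)/6.
The leader anticipates this reaction. Substituting into P = 291 - 3Q gives P = 155 - (3/2)q_A, so π_A = (155 - (3/2)q_A)q_A - 87q_A.
The leader's first-order condition 68 - 3q_A = 0 yields q_A = 68/3.
Then q_W = (272 - 3·(68/3))/6 = 34.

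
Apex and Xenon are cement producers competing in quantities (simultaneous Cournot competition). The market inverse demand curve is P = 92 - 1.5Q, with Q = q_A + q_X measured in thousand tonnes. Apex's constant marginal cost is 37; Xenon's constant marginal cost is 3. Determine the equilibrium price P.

44

Apex's profit: π_A = (92 - 1.5Q)q_A - (37q_A). Setting ∂π_A/∂q_A = 0: 55 - 3q_A - (3/2)(q_X) = 0.
Xenon's profit: π_X = (92 - 1.5Q)q_X - (3q_X). Setting ∂π_X/∂q_X = 0: 89 - 3q_X - (3/2)(q_A) = 0.
Rearranging gives the reaction functions q_A = (55 - (3/2)q_X)/3 and q_X = (89 - (3/2)q_A)/3.
Substituting one into the other gives q_A = 14/3 and q_X = 82/3.
Total output Q = 32, so price P = 92 - (3/2)·32 = 44.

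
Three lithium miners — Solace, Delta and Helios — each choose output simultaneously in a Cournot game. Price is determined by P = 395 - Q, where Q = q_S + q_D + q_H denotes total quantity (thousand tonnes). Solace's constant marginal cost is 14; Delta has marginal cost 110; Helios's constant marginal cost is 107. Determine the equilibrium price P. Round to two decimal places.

Solace's profit: π_S = (395 - Q)q_S - (14q_S). Setting ∂π_S/∂q_S = 0: 381 - 2q_S - (q_D + q_H) = 0.
Delta's first-order condition: 285 - 2q_D - (q_S + q_H) = 0.
Helios's first-order condition: 288 - 2q_H - (q_S + q_D) = 0.
Summing all 3 equations gives 954 − 4Q = 0, hence Q = 477/2.
Back-substituting: q_S = (381 − 477/2) = 285/2, q_D = (285 − 477/2) = 93/2, q_H = (288 − 477/2) = 99/2.
Total output Q = 477/2, so price P = 395 - 477/2 = 313/2.

156.50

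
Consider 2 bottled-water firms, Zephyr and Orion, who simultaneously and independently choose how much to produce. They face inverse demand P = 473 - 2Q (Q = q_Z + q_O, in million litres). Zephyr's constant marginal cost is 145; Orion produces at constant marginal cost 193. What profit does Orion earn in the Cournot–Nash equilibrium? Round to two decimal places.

2990.22

Zephyr's profit: π_Z = (473 - 2Q)q_Z - (145q_Z). Setting ∂π_Z/∂q_Z = 0: 328 - 4q_Z - 2(q_O) = 0.
Orion's first-order condition: 280 - 4q_O - 2(q_Z) = 0.
Rearranging gives the reaction functions q_Z = (328 - 2q_O)/4 and q_O = (280 - 2q_Z)/4.
Solving the pair: q_Z = 188/3, q_O = 116/3.
Price P = 473 - 2·(304/3) = 811/3.
Orion's profit: (811/3 - 193)·(116/3) = 2990.2222.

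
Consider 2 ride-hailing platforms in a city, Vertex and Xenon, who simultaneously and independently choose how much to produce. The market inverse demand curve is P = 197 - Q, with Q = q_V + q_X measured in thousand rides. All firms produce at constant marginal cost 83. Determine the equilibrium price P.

121

Each firm earns π_i = (197 - Q)q_i - 83q_i.
Setting ∂π_i/∂q_i = 0 with rivals' quantities fixed: 114 - 2q_i - q_j = 0.
With identical firms every q_j equals q_i, so q_j = q_i and 114 = 3q_i, giving q_i = 38.
Total output Q = 76, so price P = 197 - 76 = 121.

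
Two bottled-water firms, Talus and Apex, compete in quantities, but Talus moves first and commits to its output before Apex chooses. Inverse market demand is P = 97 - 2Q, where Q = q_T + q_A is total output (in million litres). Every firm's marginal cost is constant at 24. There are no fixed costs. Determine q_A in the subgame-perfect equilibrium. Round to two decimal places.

The follower Apex best-responds to any q_T: π_A = (97 - 2Q)q_A - 24q_A.
∂π_A/∂q_A = 73 - 2q_T - 4q_A = 0 gives the reaction function q_A = (73 - 2q_T)/4.
Talus substitutes q_A(q_T) into its own profit: π_T = q_T(97 - 2q_T - (73 - 2q_T)/2) - 24q_T = (121/2 - q_T)q_T - 24q_T.
Leader FOC: 73/2 - 2q_T = 0, so q_T = 73/4.
Then q_A = (73 - 2·(73/4))/4 = 73/8.

9.13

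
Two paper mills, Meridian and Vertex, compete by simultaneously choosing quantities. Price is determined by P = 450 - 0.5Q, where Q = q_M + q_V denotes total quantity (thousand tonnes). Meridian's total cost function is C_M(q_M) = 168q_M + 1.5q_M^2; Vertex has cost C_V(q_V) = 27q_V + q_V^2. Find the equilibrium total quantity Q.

186

Meridian's profit: π_M = (450 - 0.5Q)q_M - (168q_M + (3/2)q_M²). Setting ∂π_M/∂q_M = 0: 282 - 4q_M - (1/2)(q_V) = 0.
Vertex's first-order condition: 423 - 3q_V - (1/2)(q_M) = 0.
Rearranging gives the reaction functions q_M = (282 - (1/2)q_V)/4 and q_V = (423 - (1/2)q_M)/3.
Substituting one into the other gives q_M = 54 and q_V = 132.
Total output Q = 54 + 132 = 186.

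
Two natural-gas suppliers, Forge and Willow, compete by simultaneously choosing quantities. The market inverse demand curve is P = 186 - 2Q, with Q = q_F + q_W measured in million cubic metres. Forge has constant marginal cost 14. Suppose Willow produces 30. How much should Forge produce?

28

With the rival's output fixed at 30, Forge's profit is π_F = (186 - 2·30 - 2q_F)q_F - (14q_F) = (126 - 2q_F)q_F - (14q_F).
∂π_F/∂q_F = 112 - 4q_F = 0, so q_F = 28.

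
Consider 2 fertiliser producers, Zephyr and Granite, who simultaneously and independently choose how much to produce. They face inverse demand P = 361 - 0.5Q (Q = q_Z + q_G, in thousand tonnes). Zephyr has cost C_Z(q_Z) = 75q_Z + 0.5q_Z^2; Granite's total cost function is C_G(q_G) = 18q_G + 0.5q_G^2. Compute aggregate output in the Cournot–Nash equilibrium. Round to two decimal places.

Zephyr's profit: π_Z = (361 - 0.5Q)q_Z - (75q_Z + (1/2)q_Z²). Setting ∂π_Z/∂q_Z = 0: 286 - 2q_Z - (1/2)(q_G) = 0.
Granite's first-order condition: 343 - 2q_G - (1/2)(q_Z) = 0.
Best responses: q_Z = (286 - (1/2)q_G)/2, q_G = (343 - (1/2)q_Z)/2.
Solving the pair: q_Z = 534/5, q_G = 724/5.
Total output Q = 534/5 + 724/5 = 1258/5.

251.60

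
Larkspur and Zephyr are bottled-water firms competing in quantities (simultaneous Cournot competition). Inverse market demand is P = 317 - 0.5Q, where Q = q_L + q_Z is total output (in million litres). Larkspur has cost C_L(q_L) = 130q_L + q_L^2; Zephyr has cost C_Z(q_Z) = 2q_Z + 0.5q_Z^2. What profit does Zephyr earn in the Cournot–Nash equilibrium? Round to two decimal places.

Larkspur's profit: π_L = (317 - 0.5Q)q_L - (130q_L + q_L²). Setting ∂π_L/∂q_L = 0: 187 - 3q_L - (1/2)(q_Z) = 0.
Zephyr's profit: π_Z = (317 - 0.5Q)q_Z - (2q_Z + (1/2)q_Z²). Setting ∂π_Z/∂q_Z = 0: 315 - 2q_Z - (1/2)(q_L) = 0.
Rearranging gives the reaction functions q_L = (187 - (1/2)q_Z)/3 and q_Z = (315 - (1/2)q_L)/2.
Solving the pair: q_L = 866/23, q_Z = 148.0870.
Price P = 317 - (1/2)·185.7391 = 224.1304.
Zephyr's profit: 224.1304·148.0870 - 2·148.0870 - (1/2)·148.0870² = 21929.7467.

21929.75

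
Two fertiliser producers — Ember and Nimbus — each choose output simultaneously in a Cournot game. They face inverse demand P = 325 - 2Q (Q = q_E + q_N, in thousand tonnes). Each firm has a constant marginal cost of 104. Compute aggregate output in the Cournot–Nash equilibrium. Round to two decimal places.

Each firm earns π_i = (325 - 2Q)q_i - 104q_i.
First-order condition (treating rivals' output as given): 221 - 4q_i - 2q_j = 0.
With identical firms every q_j equals q_i, so q_j = q_i and 221 = 6q_i, giving q_i = 221/6.
Total output Q = 221/6 + 221/6 = 221/3.

73.67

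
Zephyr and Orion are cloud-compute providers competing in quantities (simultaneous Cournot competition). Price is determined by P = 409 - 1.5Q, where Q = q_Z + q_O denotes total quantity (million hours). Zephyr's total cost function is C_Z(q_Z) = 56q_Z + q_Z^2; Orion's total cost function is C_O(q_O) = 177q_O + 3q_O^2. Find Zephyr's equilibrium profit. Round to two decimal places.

Zephyr's profit: π_Z = (409 - 1.5Q)q_Z - (56q_Z + q_Z²). Setting ∂π_Z/∂q_Z = 0: 353 - 5q_Z - (3/2)(q_O) = 0.
Orion's profit: π_O = (409 - 1.5Q)q_O - (177q_O + 3q_O²). Setting ∂π_O/∂q_O = 0: 232 - 9q_O - (3/2)(q_Z) = 0.
Rearranging gives the reaction functions q_Z = (353 - (3/2)q_O)/5 and q_O = (232 - (3/2)q_Z)/9.
Substituting one into the other gives q_Z = 66.1754 and q_O = 14.7485.
Price P = 409 - (3/2)·80.9240 = 287.6140.
Zephyr's profit: 287.6140·66.1754 - 56·66.1754 - 66.1754² = 10947.9717.

10947.97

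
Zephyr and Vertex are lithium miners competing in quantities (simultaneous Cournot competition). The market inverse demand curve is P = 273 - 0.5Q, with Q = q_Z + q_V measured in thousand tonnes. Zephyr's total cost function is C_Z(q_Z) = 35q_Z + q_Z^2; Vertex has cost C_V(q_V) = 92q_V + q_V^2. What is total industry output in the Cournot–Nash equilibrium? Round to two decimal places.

Zephyr's profit: π_Z = (273 - 0.5Q)q_Z - (35q_Z + q_Z²). Setting ∂π_Z/∂q_Z = 0: 238 - 3q_Z - (1/2)(q_V) = 0.
Vertex's profit: π_V = (273 - 0.5Q)q_V - (92q_V + q_V²). Setting ∂π_V/∂q_V = 0: 181 - 3q_V - (1/2)(q_Z) = 0.
Rearranging gives the reaction functions q_Z = (238 - (1/2)q_V)/3 and q_V = (181 - (1/2)q_Z)/3.
Substituting one into the other gives q_Z = 71.2571 and q_V = 1696/35.
Total output Q = 71.2571 + 1696/35 = 838/7.

119.71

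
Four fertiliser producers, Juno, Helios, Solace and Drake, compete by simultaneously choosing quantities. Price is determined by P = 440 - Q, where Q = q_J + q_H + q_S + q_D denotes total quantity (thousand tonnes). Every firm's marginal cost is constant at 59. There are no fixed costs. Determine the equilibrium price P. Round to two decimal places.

A representative firm's profit is π_i = q_i(440 - Q) - 59q_i.
First-order condition (treating rivals' output as given): 381 - 2q_i - Σ_{j≠i} q_j = 0.
By symmetry each firm produces the same amount; substituting Σ_{j≠i} q_j = 3q_i yields q_i = 381/5.
Total output Q = 1524/5, so price P = 440 - 1524/5 = 676/5.

135.20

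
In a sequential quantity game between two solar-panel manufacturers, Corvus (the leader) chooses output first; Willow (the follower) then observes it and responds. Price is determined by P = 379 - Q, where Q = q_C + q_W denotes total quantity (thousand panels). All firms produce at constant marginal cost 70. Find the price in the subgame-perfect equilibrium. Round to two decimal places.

147.25

The follower Willow best-responds to any q_C: π_W = (379 - Q)q_W - 70q_W.
Setting the follower's marginal profit to zero, 309 - q_C - 2q_W = 0, i.e. q_W = (309 - q_C)/2.
The leader anticipates this reaction. Substituting into P = 379 - Q gives P = 449/2 - (1/2)q_C, so π_C = (449/2 - (1/2)q_C)q_C - 70q_C.
Leader FOC: 309/2 - q_C = 0, so q_C = 309/2.
Then q_W = (309 - 309/2)/2 = 309/4.
Total output Q = 927/4, so price P = 379 - 927/4 = 589/4.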